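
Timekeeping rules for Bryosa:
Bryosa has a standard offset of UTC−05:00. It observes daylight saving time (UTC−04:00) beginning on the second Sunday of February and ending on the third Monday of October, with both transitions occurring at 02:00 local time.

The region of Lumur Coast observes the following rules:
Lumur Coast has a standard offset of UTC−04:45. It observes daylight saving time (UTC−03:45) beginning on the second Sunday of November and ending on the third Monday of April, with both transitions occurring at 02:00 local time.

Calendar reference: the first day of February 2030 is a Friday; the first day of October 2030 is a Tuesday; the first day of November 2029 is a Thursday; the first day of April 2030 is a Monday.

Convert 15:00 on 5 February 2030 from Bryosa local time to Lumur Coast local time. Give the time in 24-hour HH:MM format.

1 February 2030 is a Friday, so the first Sunday is February 3 and the second is February 10.
1 October 2030 is a Tuesday, so the first Monday is October 7 and the third is October 21.
Daylight saving runs 10 February – 21 October; 5 February 2030 is outside that window, so Bryosa is on standard time at UTC−05:00.
15:00 Bryosa + 5h = 20:00 UTC.
1 November 2029 is a Thursday, so the first Sunday is November 4 and the second is November 11.
1 April 2030 is a Monday, so the first Monday is April 1 and the third is April 15.
At the standard offset (UTC−04:45), 20:00 UTC − 4h45m = 15:15 Lumur Coast standard time.
The standard-time date in Lumur Coast, 5 February 2030, lies within the daylight-saving period (11 November 2029 – 15 April 2030), so Lumur Coast is on daylight time, UTC−03:45.
20:00 UTC − 3h45m = 16:15 Lumur Coast.

16:15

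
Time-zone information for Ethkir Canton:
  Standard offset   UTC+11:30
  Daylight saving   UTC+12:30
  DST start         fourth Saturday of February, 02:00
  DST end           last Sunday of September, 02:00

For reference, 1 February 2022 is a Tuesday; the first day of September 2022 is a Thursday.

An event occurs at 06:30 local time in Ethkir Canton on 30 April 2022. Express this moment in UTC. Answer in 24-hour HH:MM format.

1 February 2022 is a Tuesday, so the first Saturday is February 5 and the fourth is February 26.
1 September 2022 is a Thursday, so Sundays fall on 4, 11, 18, 25; the last is September 25.
30 April 2022 falls between 26 February and 25 September, so daylight saving is in effect and Ethkir Canton is at UTC+12:30.
06:30 local − 12h30m = 18:00 UTC (rolling into the previous day, 29 April 2022).

18:00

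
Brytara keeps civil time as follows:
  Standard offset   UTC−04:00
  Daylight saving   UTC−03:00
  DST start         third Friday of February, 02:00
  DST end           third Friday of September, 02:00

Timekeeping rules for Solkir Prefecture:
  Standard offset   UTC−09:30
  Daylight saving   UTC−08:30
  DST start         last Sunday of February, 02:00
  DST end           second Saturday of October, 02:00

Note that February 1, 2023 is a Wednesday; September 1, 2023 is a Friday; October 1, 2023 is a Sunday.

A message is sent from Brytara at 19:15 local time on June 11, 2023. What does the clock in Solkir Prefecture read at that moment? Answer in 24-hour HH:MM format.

13:45

1 February 2023 is a Wednesday, so the first Friday is February 3 and the third is February 17.
1 September 2023 is a Friday, so the first Friday is September 1 and the third is September 15.
June 11, 2023 falls between 17 February and 15 September, so daylight saving is in effect and Brytara is at UTC−03:00.
19:15 Brytara + 3h = 22:15 UTC.
1 February 2023 is a Wednesday, so Sundays fall on 5, 12, 19, 26; the last is February 26.
1 October 2023 is a Sunday, so the first Saturday is October 7 and the second is October 14.
At the standard offset (UTC−09:30), 22:15 UTC − 9h30m = 12:45 Solkir Prefecture standard time.
The standard-time date in Solkir Prefecture, June 11, 2023, lies within the daylight-saving period (26 February – 14 October), so Solkir Prefecture is on daylight time, UTC−08:30.
22:15 UTC − 8h30m = 13:45 Solkir Prefecture.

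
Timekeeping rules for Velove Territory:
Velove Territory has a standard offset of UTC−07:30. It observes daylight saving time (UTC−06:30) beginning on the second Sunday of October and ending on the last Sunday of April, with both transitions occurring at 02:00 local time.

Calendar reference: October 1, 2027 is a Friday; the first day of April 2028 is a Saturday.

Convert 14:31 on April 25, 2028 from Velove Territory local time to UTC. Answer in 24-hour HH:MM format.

1 October 2027 is a Friday, so the first Sunday is October 3 and the second is October 10.
1 April 2028 is a Saturday, so Sundays fall on 2, 9, 16, 23, 30; the last is April 30.
April 25, 2028 lies within the daylight-saving period (10 October 2027 – 30 April 2028), so Velove Territory is on daylight time, UTC−06:30.
14:31 local + 6h30m = 21:01 UTC.

21:01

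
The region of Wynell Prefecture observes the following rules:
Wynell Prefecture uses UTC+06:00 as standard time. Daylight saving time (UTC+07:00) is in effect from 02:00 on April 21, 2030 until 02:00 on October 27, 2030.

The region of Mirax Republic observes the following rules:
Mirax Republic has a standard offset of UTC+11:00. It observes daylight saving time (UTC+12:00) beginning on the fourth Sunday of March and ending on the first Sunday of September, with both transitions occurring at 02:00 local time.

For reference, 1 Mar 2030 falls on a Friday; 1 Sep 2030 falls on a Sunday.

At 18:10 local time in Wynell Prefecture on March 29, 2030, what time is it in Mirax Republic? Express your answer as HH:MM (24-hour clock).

00:10

Daylight saving runs 21 April – 27 October; March 29, 2030 is outside that window, so Wynell Prefecture is on standard time at UTC+06:00.
18:10 Wynell Prefecture − 6h = 12:10 UTC.
1 March 2030 is a Friday, so the first Sunday is March 3 and the fourth is March 24.
1 September 2030 is a Sunday, so the first Sunday is September 1.
At the standard offset (UTC+11:00), 12:10 UTC + 11h = 23:10 Mirax Republic standard time.
Daylight saving runs 24 March – 1 September; the standard-time date in Mirax Republic, March 29, 2030, is inside that window, so Mirax Republic is at UTC+12:00.
12:10 UTC + 12h = 00:10 Mirax Republic (rolling into the next day, 30 March 2030).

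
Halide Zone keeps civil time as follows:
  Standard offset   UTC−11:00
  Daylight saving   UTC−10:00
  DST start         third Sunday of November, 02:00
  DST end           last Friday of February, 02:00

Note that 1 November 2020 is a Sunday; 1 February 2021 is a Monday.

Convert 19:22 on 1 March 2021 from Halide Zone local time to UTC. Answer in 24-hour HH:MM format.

1 November 2020 is a Sunday, so the first Sunday is November 1 and the third is November 15.
1 February 2021 is a Monday, so Fridays fall on 5, 12, 19, 26; the last is February 26.
1 March 2021 does not fall between 15 November 2020 and 26 February 2021, so daylight saving is not in effect and Halide Zone is at UTC−11:00.
19:22 local + 11h = 06:22 UTC (rolling into the next day, 2 March 2021).

06:22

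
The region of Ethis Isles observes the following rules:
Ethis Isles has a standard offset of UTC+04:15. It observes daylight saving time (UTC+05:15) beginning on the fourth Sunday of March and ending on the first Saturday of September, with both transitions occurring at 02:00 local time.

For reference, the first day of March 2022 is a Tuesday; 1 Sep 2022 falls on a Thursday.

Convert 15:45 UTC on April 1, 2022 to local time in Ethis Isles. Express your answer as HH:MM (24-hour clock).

1 March 2022 is a Tuesday, so the first Sunday is March 6 and the fourth is March 27.
1 September 2022 is a Thursday, so the first Saturday is September 3.
At the standard offset (UTC+04:15), 15:45 UTC + 4h15m = 20:00 Ethis Isles standard time.
The standard-time date in Ethis Isles, April 1, 2022, lies within the daylight-saving period (27 March – 3 September), so Ethis Isles is on daylight time, UTC+05:15.
15:45 UTC + 5h15m = 21:00 local.

21:00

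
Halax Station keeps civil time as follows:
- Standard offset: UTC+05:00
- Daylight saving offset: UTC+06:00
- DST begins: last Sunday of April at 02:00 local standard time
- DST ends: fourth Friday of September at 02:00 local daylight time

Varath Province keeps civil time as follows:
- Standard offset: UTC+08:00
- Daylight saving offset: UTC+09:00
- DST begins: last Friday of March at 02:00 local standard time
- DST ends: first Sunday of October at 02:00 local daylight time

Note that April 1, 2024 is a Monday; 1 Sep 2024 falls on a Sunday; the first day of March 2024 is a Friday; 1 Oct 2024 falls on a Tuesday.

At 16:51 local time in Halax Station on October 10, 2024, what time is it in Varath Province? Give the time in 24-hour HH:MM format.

19:51

1 April 2024 is a Monday, so Sundays fall on 7, 14, 21, 28; the last is April 28.
1 September 2024 is a Sunday, so the first Friday is September 6 and the fourth is September 27.
October 10, 2024 does not fall between 28 April and 27 September, so daylight saving is not in effect and Halax Station is at UTC+05:00.
16:51 Halax Station − 5h = 11:51 UTC.
1 March 2024 is a Friday, so Fridays fall on 1, 8, 15, 22, 29; the last is March 29.
1 October 2024 is a Tuesday, so the first Sunday is October 6.
At the standard offset (UTC+08:00), 11:51 UTC + 8h = 19:51 Varath Province standard time.
The standard-time date in Varath Province, October 10, 2024, is outside the daylight-saving period (29 March – 6 October), so Varath Province is on standard time, UTC+08:00.
11:51 UTC + 8h = 19:51 Varath Province.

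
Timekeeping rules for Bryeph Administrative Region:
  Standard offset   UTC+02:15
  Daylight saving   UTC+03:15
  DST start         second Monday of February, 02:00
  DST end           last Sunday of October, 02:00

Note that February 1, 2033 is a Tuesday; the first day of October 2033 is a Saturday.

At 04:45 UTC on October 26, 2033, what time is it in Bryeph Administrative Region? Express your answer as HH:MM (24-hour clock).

08:00

1 February 2033 is a Tuesday, so the first Monday is February 7 and the second is February 14.
1 October 2033 is a Saturday, so Sundays fall on 2, 9, 16, 23, 30; the last is October 30.
At the standard offset (UTC+02:15), 04:45 UTC + 2h15m = 07:00 Bryeph Administrative Region standard time.
Daylight saving runs 14 February – 30 October; the standard-time date in Bryeph Administrative Region, October 26, 2033, is inside that window, so Bryeph Administrative Region is at UTC+03:15.
04:45 UTC + 3h15m = 08:00 local.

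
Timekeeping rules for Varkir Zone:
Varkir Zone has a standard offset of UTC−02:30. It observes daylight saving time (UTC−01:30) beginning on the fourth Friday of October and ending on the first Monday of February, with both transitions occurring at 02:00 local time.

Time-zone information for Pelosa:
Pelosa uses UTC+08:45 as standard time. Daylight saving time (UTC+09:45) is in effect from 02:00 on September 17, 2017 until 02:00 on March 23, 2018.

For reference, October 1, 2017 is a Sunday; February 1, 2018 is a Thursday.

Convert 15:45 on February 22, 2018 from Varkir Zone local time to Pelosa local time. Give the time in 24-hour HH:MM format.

1 October 2017 is a Sunday, so the first Friday is October 6 and the fourth is October 27.
1 February 2018 is a Thursday, so the first Monday is February 5.
February 22, 2018 is outside the daylight-saving period (27 October 2017 – 5 February 2018), so Varkir Zone is on standard time, UTC−02:30.
15:45 Varkir Zone + 2h30m = 18:15 UTC.
At the standard offset (UTC+08:45), 18:15 UTC + 8h45m = 03:00 Pelosa standard time (rolling into the next day, 23 February 2018).
The standard-time date in Pelosa, February 23, 2018, falls between 17 September 2017 and 23 March 2018, so daylight saving is in effect and Pelosa is at UTC+09:45.
18:15 UTC + 9h45m = 04:00 Pelosa (rolling into the next day, 23 February 2018).

04:00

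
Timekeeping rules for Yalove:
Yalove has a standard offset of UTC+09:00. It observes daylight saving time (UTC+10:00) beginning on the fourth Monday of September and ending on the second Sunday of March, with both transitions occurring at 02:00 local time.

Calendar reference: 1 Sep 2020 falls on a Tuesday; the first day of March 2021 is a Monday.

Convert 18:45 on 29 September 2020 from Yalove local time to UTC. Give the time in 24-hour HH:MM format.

1 September 2020 is a Tuesday, so the first Monday is September 7 and the fourth is September 28.
1 March 2021 is a Monday, so the first Sunday is March 7 and the second is March 14.
29 September 2020 lies within the daylight-saving period (28 September 2020 – 14 March 2021), so Yalove is on daylight time, UTC+10:00.
18:45 local − 10h = 08:45 UTC.

08:45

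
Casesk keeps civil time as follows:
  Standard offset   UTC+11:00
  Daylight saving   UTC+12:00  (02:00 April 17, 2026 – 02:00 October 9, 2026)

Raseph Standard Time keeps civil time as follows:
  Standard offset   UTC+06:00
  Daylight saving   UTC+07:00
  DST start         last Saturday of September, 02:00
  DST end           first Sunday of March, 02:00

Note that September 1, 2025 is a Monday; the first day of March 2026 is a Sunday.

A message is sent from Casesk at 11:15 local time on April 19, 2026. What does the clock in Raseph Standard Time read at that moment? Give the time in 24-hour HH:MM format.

05:15

Daylight saving runs 17 April – 9 October; April 19, 2026 is inside that window, so Casesk is at UTC+12:00.
11:15 Casesk − 12h = 23:15 UTC (rolling into the previous day, 18 April 2026).
1 September 2025 is a Monday, so Saturdays fall on 6, 13, 20, 27; the last is September 27.
1 March 2026 is a Sunday, so the first Sunday is March 1.
At the standard offset (UTC+06:00), 23:15 UTC + 6h = 05:15 Raseph Standard Time standard time (rolling into the next day, 19 April 2026).
The standard-time date in Raseph Standard Time, April 19, 2026, is outside the daylight-saving period (27 September 2025 – 1 March 2026), so Raseph Standard Time is on standard time, UTC+06:00.
23:15 UTC + 6h = 05:15 Raseph Standard Time (rolling into the next day, 19 April 2026).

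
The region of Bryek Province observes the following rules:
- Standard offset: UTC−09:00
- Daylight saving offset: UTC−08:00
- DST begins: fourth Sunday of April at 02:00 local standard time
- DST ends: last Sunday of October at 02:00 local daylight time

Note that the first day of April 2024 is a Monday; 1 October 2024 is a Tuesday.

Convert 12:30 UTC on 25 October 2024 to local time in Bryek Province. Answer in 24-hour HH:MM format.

1 April 2024 is a Monday, so the first Sunday is April 7 and the fourth is April 28.
1 October 2024 is a Tuesday, so Sundays fall on 6, 13, 20, 27; the last is October 27.
At the standard offset (UTC−09:00), 12:30 UTC − 9h = 03:30 Bryek Province standard time.
Daylight saving runs 28 April – 27 October; the standard-time date in Bryek Province, 25 October 2024, is inside that window, so Bryek Province is at UTC−08:00.
12:30 UTC − 8h = 04:30 local.

04:30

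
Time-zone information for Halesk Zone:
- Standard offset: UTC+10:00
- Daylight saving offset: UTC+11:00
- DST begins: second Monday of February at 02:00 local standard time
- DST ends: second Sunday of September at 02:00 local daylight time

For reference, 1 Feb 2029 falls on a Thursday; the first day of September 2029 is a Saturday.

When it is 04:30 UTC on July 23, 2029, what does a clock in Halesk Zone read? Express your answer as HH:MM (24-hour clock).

15:30

1 February 2029 is a Thursday, so the first Monday is February 5 and the second is February 12.
1 September 2029 is a Saturday, so the first Sunday is September 2 and the second is September 9.
At the standard offset (UTC+10:00), 04:30 UTC + 10h = 14:30 Halesk Zone standard time.
Daylight saving runs 12 February – 9 September; the standard-time date in Halesk Zone, July 23, 2029, is inside that window, so Halesk Zone is at UTC+11:00.
04:30 UTC + 11h = 15:30 local.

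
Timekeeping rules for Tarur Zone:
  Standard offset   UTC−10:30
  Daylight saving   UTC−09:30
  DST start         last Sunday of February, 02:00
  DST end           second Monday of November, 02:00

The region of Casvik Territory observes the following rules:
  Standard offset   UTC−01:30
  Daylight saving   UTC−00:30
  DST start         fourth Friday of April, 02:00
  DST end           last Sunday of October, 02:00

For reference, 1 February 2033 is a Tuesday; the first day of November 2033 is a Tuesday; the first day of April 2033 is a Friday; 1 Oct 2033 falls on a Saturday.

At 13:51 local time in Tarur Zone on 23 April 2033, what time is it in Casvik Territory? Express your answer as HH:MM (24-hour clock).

22:51

1 February 2033 is a Tuesday, so Sundays fall on 6, 13, 20, 27; the last is February 27.
1 November 2033 is a Tuesday, so the first Monday is November 7 and the second is November 14.
23 April 2033 lies within the daylight-saving period (27 February – 14 November), so Tarur Zone is on daylight time, UTC−09:30.
13:51 Tarur Zone + 9h30m = 23:21 UTC.
1 April 2033 is a Friday, so the first Friday is April 1 and the fourth is April 22.
1 October 2033 is a Saturday, so Sundays fall on 2, 9, 16, 23, 30; the last is October 30.
At the standard offset (UTC−01:30), 23:21 UTC − 1h30m = 21:51 Casvik Territory standard time.
The standard-time date in Casvik Territory, 23 April 2033, lies within the daylight-saving period (22 April – 30 October), so Casvik Territory is on daylight time, UTC−00:30.
23:21 UTC − 0h30m = 22:51 Casvik Territory.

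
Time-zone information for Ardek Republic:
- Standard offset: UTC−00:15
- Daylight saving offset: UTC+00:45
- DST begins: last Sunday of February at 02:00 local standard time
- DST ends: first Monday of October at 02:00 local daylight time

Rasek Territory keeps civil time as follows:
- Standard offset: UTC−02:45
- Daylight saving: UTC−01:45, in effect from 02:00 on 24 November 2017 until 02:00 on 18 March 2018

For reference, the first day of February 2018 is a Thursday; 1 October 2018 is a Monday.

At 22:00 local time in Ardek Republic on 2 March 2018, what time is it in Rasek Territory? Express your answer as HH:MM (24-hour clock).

1 February 2018 is a Thursday, so Sundays fall on 4, 11, 18, 25; the last is February 25.
1 October 2018 is a Monday, so the first Monday is October 1.
2 March 2018 lies within the daylight-saving period (25 February – 1 October), so Ardek Republic is on daylight time, UTC+00:45.
22:00 Ardek Republic − 0h45m = 21:15 UTC.
At the standard offset (UTC−02:45), 21:15 UTC − 2h45m = 18:30 Rasek Territory standard time.
The standard-time date in Rasek Territory, 2 March 2018, lies within the daylight-saving period (24 November 2017 – 18 March 2018), so Rasek Territory is on daylight time, UTC−01:45.
21:15 UTC − 1h45m = 19:30 Rasek Territory.

19:30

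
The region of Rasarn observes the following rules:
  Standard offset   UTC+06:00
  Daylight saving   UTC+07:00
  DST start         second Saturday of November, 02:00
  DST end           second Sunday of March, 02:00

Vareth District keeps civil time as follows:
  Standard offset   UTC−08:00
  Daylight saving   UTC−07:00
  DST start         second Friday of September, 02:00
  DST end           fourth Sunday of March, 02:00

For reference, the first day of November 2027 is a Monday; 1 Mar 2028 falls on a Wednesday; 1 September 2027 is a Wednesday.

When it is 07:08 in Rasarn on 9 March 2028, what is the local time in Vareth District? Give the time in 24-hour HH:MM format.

1 November 2027 is a Monday, so the first Saturday is November 6 and the second is November 13.
1 March 2028 is a Wednesday, so the first Sunday is March 5 and the second is March 12.
9 March 2028 lies within the daylight-saving period (13 November 2027 – 12 March 2028), so Rasarn is on daylight time, UTC+07:00.
07:08 Rasarn − 7h = 00:08 UTC.
1 September 2027 is a Wednesday, so the first Friday is September 3 and the second is September 10.
1 March 2028 is a Wednesday, so the first Sunday is March 5 and the fourth is March 26.
At the standard offset (UTC−08:00), 00:08 UTC − 8h = 16:08 Vareth District standard time (rolling into the previous day, 8 March 2028).
The standard-time date in Vareth District, 8 March 2028, falls between 10 September 2027 and 26 March 2028, so daylight saving is in effect and Vareth District is at UTC−07:00.
00:08 UTC − 7h = 17:08 Vareth District (rolling into the previous day, 8 March 2028).

17:08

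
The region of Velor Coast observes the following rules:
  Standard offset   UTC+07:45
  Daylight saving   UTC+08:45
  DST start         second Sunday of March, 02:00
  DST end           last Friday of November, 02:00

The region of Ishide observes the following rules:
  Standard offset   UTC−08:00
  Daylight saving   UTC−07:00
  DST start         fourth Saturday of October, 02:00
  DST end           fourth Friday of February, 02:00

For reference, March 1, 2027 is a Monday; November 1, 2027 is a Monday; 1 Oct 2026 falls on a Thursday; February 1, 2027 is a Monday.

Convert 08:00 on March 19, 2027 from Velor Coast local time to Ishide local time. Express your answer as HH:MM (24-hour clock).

15:15

1 March 2027 is a Monday, so the first Sunday is March 7 and the second is March 14.
1 November 2027 is a Monday, so Fridays fall on 5, 12, 19, 26; the last is November 26.
March 19, 2027 falls between 14 March and 26 November, so daylight saving is in effect and Velor Coast is at UTC+08:45.
08:00 Velor Coast − 8h45m = 23:15 UTC (rolling into the previous day, 18 March 2027).
1 October 2026 is a Thursday, so the first Saturday is October 3 and the fourth is October 24.
1 February 2027 is a Monday, so the first Friday is February 5 and the fourth is February 26.
At the standard offset (UTC−08:00), 23:15 UTC − 8h = 15:15 Ishide standard time.
The standard-time date in Ishide, March 18, 2027, is outside the daylight-saving period (24 October 2026 – 26 February 2027), so Ishide is on standard time, UTC−08:00.
23:15 UTC − 8h = 15:15 Ishide.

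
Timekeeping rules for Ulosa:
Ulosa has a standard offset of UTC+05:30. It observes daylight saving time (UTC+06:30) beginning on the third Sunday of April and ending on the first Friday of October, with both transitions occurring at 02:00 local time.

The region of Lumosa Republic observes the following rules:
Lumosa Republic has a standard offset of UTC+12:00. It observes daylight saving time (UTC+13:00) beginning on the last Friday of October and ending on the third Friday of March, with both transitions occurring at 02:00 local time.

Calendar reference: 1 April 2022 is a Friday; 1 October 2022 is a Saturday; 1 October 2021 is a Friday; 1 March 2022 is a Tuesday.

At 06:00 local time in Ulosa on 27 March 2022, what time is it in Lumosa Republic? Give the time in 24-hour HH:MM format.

1 April 2022 is a Friday, so the first Sunday is April 3 and the third is April 17.
1 October 2022 is a Saturday, so the first Friday is October 7.
Daylight saving runs 17 April – 7 October; 27 March 2022 is outside that window, so Ulosa is on standard time at UTC+05:30.
06:00 Ulosa − 5h30m = 00:30 UTC.
1 October 2021 is a Friday, so Fridays fall on 1, 8, 15, 22, 29; the last is October 29.
1 March 2022 is a Tuesday, so the first Friday is March 4 and the third is March 18.
At the standard offset (UTC+12:00), 00:30 UTC + 12h = 12:30 Lumosa Republic standard time.
The standard-time date in Lumosa Republic, 27 March 2022, does not fall between 29 October 2021 and 18 March 2022, so daylight saving is not in effect and Lumosa Republic is at UTC+12:00.
00:30 UTC + 12h = 12:30 Lumosa Republic.

12:30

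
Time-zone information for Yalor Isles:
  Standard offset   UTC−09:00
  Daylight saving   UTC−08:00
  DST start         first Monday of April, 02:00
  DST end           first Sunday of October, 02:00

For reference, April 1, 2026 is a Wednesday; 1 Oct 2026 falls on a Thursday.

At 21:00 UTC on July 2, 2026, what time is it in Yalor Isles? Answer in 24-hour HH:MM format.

1 April 2026 is a Wednesday, so the first Monday is April 6.
1 October 2026 is a Thursday, so the first Sunday is October 4.
At the standard offset (UTC−09:00), 21:00 UTC − 9h = 12:00 Yalor Isles standard time.
Daylight saving runs 6 April – 4 October; the standard-time date in Yalor Isles, July 2, 2026, is inside that window, so Yalor Isles is at UTC−08:00.
21:00 UTC − 8h = 13:00 local.

13:00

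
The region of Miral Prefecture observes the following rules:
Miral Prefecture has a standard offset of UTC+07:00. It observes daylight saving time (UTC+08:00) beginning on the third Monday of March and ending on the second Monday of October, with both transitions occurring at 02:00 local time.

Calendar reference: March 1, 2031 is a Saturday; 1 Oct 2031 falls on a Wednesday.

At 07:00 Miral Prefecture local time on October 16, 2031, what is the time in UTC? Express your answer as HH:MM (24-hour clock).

1 March 2031 is a Saturday, so the first Monday is March 3 and the third is March 17.
1 October 2031 is a Wednesday, so the first Monday is October 6 and the second is October 13.
Daylight saving runs 17 March – 13 October; October 16, 2031 is outside that window, so Miral Prefecture is on standard time at UTC+07:00.
07:00 local − 7h = 00:00 UTC.

00:00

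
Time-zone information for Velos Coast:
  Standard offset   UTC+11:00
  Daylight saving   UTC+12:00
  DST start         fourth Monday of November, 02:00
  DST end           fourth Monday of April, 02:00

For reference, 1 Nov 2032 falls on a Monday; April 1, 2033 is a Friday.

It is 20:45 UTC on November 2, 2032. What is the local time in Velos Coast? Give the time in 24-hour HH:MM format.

07:45

1 November 2032 is a Monday, so the first Monday is November 1 and the fourth is November 22.
1 April 2033 is a Friday, so the first Monday is April 4 and the fourth is April 25.
At the standard offset (UTC+11:00), 20:45 UTC + 11h = 07:45 Velos Coast standard time (rolling into the next day, 3 November 2032).
The standard-time date in Velos Coast, November 3, 2032, does not fall between 22 November 2032 and 25 April 2033, so daylight saving is not in effect and Velos Coast is at UTC+11:00.
20:45 UTC + 11h = 07:45 local (rolling into the next day, 3 November 2032).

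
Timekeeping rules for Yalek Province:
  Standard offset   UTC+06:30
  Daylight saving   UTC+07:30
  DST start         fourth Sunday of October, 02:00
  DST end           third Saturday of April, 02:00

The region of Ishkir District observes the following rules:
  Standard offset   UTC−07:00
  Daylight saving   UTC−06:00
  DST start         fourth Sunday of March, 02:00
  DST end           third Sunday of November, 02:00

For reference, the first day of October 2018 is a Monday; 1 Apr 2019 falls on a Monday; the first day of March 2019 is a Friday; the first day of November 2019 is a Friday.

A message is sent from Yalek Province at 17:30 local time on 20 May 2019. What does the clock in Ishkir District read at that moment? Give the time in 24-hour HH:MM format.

1 October 2018 is a Monday, so the first Sunday is October 7 and the fourth is October 28.
1 April 2019 is a Monday, so the first Saturday is April 6 and the third is April 20.
20 May 2019 does not fall between 28 October 2018 and 20 April 2019, so daylight saving is not in effect and Yalek Province is at UTC+06:30.
17:30 Yalek Province − 6h30m = 11:00 UTC.
1 March 2019 is a Friday, so the first Sunday is March 3 and the fourth is March 24.
1 November 2019 is a Friday, so the first Sunday is November 3 and the third is November 17.
At the standard offset (UTC−07:00), 11:00 UTC − 7h = 04:00 Ishkir District standard time.
The standard-time date in Ishkir District, 20 May 2019, lies within the daylight-saving period (24 March – 17 November), so Ishkir District is on daylight time, UTC−06:00.
11:00 UTC − 6h = 05:00 Ishkir District.

05:00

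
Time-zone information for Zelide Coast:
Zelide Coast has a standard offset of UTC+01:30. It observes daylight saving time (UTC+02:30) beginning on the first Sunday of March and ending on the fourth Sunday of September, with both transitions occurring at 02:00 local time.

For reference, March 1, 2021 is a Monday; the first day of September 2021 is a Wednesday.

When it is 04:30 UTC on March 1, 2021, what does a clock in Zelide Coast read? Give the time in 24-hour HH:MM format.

1 March 2021 is a Monday, so the first Sunday is March 7.
1 September 2021 is a Wednesday, so the first Sunday is September 5 and the fourth is September 26.
At the standard offset (UTC+01:30), 04:30 UTC + 1h30m = 06:00 Zelide Coast standard time.
The standard-time date in Zelide Coast, March 1, 2021, does not fall between 7 March and 26 September, so daylight saving is not in effect and Zelide Coast is at UTC+01:30.
04:30 UTC + 1h30m = 06:00 local.

06:00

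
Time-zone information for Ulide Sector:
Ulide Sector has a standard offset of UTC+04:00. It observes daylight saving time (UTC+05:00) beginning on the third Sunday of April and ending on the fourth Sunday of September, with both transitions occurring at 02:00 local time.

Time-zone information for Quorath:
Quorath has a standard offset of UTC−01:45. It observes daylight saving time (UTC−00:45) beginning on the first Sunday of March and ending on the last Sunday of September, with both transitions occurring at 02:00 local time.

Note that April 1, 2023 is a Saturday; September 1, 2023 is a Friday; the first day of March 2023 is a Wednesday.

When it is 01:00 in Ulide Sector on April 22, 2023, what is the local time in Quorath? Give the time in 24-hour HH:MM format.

1 April 2023 is a Saturday, so the first Sunday is April 2 and the third is April 16.
1 September 2023 is a Friday, so the first Sunday is September 3 and the fourth is September 24.
Daylight saving runs 16 April – 24 September; April 22, 2023 is inside that window, so Ulide Sector is at UTC+05:00.
01:00 Ulide Sector − 5h = 20:00 UTC (rolling into the previous day, 21 April 2023).
1 March 2023 is a Wednesday, so the first Sunday is March 5.
1 September 2023 is a Friday, so Sundays fall on 3, 10, 17, 24; the last is September 24.
At the standard offset (UTC−01:45), 20:00 UTC − 1h45m = 18:15 Quorath standard time.
The standard-time date in Quorath, April 21, 2023, falls between 5 March and 24 September, so daylight saving is in effect and Quorath is at UTC−00:45.
20:00 UTC − 0h45m = 19:15 Quorath.

19:15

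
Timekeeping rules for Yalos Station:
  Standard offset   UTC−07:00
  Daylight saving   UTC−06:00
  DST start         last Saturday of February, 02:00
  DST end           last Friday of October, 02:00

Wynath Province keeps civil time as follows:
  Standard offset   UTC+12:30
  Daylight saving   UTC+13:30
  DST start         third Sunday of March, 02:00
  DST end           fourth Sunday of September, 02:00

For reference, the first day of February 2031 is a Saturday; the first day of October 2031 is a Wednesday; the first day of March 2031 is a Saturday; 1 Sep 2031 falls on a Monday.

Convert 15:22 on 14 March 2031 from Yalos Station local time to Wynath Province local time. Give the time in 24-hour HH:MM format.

09:52

1 February 2031 is a Saturday, so Saturdays fall on 1, 8, 15, 22; the last is February 22.
1 October 2031 is a Wednesday, so Fridays fall on 3, 10, 17, 24, 31; the last is October 31.
14 March 2031 falls between 22 February and 31 October, so daylight saving is in effect and Yalos Station is at UTC−06:00.
15:22 Yalos Station + 6h = 21:22 UTC.
1 March 2031 is a Saturday, so the first Sunday is March 2 and the third is March 16.
1 September 2031 is a Monday, so the first Sunday is September 7 and the fourth is September 28.
At the standard offset (UTC+12:30), 21:22 UTC + 12h30m = 09:52 Wynath Province standard time (rolling into the next day, 15 March 2031).
Daylight saving runs 16 March – 28 September; the standard-time date in Wynath Province, 15 March 2031, is outside that window, so Wynath Province is on standard time at UTC+12:30.
21:22 UTC + 12h30m = 09:52 Wynath Province (rolling into the next day, 15 March 2031).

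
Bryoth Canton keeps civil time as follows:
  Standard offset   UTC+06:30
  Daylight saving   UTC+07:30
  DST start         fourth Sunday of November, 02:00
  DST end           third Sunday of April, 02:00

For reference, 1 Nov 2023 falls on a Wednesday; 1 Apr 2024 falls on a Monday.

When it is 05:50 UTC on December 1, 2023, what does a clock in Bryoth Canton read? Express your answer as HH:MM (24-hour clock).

13:20

1 November 2023 is a Wednesday, so the first Sunday is November 5 and the fourth is November 26.
1 April 2024 is a Monday, so the first Sunday is April 7 and the third is April 21.
At the standard offset (UTC+06:30), 05:50 UTC + 6h30m = 12:20 Bryoth Canton standard time.
The standard-time date in Bryoth Canton, December 1, 2023, falls between 26 November 2023 and 21 April 2024, so daylight saving is in effect and Bryoth Canton is at UTC+07:30.
05:50 UTC + 7h30m = 13:20 local.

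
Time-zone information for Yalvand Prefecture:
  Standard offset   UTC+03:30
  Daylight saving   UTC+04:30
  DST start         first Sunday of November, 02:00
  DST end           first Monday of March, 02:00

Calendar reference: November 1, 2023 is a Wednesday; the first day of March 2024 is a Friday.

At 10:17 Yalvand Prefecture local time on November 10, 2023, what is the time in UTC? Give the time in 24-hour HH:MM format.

1 November 2023 is a Wednesday, so the first Sunday is November 5.
1 March 2024 is a Friday, so the first Monday is March 4.
November 10, 2023 lies within the daylight-saving period (5 November 2023 – 4 March 2024), so Yalvand Prefecture is on daylight time, UTC+04:30.
10:17 local − 4h30m = 05:47 UTC.

05:47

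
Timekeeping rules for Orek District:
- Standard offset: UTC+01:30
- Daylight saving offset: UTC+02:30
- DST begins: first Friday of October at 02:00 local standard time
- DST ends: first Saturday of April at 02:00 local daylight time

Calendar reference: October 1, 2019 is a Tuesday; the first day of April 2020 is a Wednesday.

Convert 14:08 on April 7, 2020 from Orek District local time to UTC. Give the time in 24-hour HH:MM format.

12:38

1 October 2019 is a Tuesday, so the first Friday is October 4.
1 April 2020 is a Wednesday, so the first Saturday is April 4.
April 7, 2020 is outside the daylight-saving period (4 October 2019 – 4 April 2020), so Orek District is on standard time, UTC+01:30.
14:08 local − 1h30m = 12:38 UTC.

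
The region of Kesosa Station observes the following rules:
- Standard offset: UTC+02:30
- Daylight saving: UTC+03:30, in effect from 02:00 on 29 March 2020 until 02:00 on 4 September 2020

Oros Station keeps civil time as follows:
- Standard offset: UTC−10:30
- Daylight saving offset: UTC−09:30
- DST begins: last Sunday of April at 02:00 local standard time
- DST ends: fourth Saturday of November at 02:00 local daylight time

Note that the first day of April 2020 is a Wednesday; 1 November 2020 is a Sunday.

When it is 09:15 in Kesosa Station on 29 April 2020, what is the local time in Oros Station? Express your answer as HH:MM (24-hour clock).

20:15

29 April 2020 lies within the daylight-saving period (29 March – 4 September), so Kesosa Station is on daylight time, UTC+03:30.
09:15 Kesosa Station − 3h30m = 05:45 UTC.
1 April 2020 is a Wednesday, so Sundays fall on 5, 12, 19, 26; the last is April 26.
1 November 2020 is a Sunday, so the first Saturday is November 7 and the fourth is November 28.
At the standard offset (UTC−10:30), 05:45 UTC − 10h30m = 19:15 Oros Station standard time (rolling into the previous day, 28 April 2020).
The standard-time date in Oros Station, 28 April 2020, falls between 26 April and 28 November, so daylight saving is in effect and Oros Station is at UTC−09:30.
05:45 UTC − 9h30m = 20:15 Oros Station (rolling into the previous day, 28 April 2020).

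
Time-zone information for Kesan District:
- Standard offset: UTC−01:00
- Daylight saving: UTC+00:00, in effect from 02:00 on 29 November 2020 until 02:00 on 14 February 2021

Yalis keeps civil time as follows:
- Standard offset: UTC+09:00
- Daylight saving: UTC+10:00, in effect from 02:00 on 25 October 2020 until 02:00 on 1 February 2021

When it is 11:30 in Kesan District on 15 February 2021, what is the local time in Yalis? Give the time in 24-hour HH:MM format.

15 February 2021 is outside the daylight-saving period (29 November 2020 – 14 February 2021), so Kesan District is on standard time, UTC−01:00.
11:30 Kesan District + 1h = 12:30 UTC.
At the standard offset (UTC+09:00), 12:30 UTC + 9h = 21:30 Yalis standard time.
The standard-time date in Yalis, 15 February 2021, is outside the daylight-saving period (25 October 2020 – 1 February 2021), so Yalis is on standard time, UTC+09:00.
12:30 UTC + 9h = 21:30 Yalis.

21:30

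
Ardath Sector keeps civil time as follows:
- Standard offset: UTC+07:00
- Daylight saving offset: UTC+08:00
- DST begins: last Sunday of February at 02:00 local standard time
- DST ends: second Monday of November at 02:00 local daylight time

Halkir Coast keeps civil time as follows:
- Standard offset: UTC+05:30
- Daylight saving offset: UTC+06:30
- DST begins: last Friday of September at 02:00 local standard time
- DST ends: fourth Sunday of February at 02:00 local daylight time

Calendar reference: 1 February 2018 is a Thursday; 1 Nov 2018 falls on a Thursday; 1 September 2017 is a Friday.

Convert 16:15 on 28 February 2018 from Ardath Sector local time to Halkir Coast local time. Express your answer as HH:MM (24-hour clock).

13:45

1 February 2018 is a Thursday, so Sundays fall on 4, 11, 18, 25; the last is February 25.
1 November 2018 is a Thursday, so the first Monday is November 5 and the second is November 12.
28 February 2018 lies within the daylight-saving period (25 February – 12 November), so Ardath Sector is on daylight time, UTC+08:00.
16:15 Ardath Sector − 8h = 08:15 UTC.
1 September 2017 is a Friday, so Fridays fall on 1, 8, 15, 22, 29; the last is September 29.
1 February 2018 is a Thursday, so the first Sunday is February 4 and the fourth is February 25.
At the standard offset (UTC+05:30), 08:15 UTC + 5h30m = 13:45 Halkir Coast standard time.
The standard-time date in Halkir Coast, 28 February 2018, is outside the daylight-saving period (29 September 2017 – 25 February 2018), so Halkir Coast is on standard time, UTC+05:30.
08:15 UTC + 5h30m = 13:45 Halkir Coast.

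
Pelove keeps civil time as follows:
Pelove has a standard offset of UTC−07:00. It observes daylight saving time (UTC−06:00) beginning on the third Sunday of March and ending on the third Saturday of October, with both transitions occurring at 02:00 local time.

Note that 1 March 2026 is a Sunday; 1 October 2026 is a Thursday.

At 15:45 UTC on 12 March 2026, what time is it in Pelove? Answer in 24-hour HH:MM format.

1 March 2026 is a Sunday, so the first Sunday is March 1 and the third is March 15.
1 October 2026 is a Thursday, so the first Saturday is October 3 and the third is October 17.
At the standard offset (UTC−07:00), 15:45 UTC − 7h = 08:45 Pelove standard time.
The standard-time date in Pelove, 12 March 2026, is outside the daylight-saving period (15 March – 17 October), so Pelove is on standard time, UTC−07:00.
15:45 UTC − 7h = 08:45 local.

08:45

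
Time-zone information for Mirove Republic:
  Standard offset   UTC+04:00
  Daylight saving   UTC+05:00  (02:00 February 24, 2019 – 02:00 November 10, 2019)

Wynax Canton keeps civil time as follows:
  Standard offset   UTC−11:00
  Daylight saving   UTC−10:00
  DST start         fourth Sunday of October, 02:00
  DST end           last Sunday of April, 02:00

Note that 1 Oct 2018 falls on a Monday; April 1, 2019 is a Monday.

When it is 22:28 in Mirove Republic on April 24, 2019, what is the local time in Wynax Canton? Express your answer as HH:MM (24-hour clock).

Daylight saving runs 24 February – 10 November; April 24, 2019 is inside that window, so Mirove Republic is at UTC+05:00.
22:28 Mirove Republic − 5h = 17:28 UTC.
1 October 2018 is a Monday, so the first Sunday is October 7 and the fourth is October 28.
1 April 2019 is a Monday, so Sundays fall on 7, 14, 21, 28; the last is April 28.
At the standard offset (UTC−11:00), 17:28 UTC − 11h = 06:28 Wynax Canton standard time.
Daylight saving runs 28 October 2018 – 28 April 2019; the standard-time date in Wynax Canton, April 24, 2019, is inside that window, so Wynax Canton is at UTC−10:00.
17:28 UTC − 10h = 07:28 Wynax Canton.

07:28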